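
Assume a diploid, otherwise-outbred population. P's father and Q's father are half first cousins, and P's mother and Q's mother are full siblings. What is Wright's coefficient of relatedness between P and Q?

0.140625

Independent pedigree routes through distinct common ancestors add.
P and Q are related in two ways: half second cousins through their fathers (r = 1/64) and first cousins through their mothers (r = 1/8).
r = 1/64 + 1/8 = 0.140625.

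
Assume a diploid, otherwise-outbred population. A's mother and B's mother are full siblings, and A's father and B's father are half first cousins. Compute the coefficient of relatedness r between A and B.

0.140625

Relatedness sums over independent paths through distinct common ancestors.
A and B are related in two ways: first cousins through their mothers (r = 1/8) and half second cousins through their fathers (r = 1/64).
r = 1/8 + 1/64 = 0.140625.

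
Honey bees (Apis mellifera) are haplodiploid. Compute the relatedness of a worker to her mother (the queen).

0.5

One meiotic link between diploid queen and diploid daughter: r = 1/2.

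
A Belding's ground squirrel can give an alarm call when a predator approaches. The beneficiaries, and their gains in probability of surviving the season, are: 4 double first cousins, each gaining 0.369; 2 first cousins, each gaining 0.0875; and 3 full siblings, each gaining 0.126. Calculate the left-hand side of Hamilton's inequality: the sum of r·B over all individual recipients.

0.579875

r to a double first cousin = 1/4 (double first cousins share both grandparent pairs — four paths of length 4: r = 4·(1/2)^4 = 1/4).
r to a first cousin = 0.125 (first cousins share one grandparent pair — two paths of length 4: r = 2·(1/2)^4 = 1/8).
r to a full sibling = 0.5 (full sibs share both parents — two paths of length 2: r = 2·(1/2)^2 = 1/2).
Summing one r·B term per recipient: 4·0.25·0.369 + 2·0.125·0.0875 + 3·0.5·0.126 = 0.579875.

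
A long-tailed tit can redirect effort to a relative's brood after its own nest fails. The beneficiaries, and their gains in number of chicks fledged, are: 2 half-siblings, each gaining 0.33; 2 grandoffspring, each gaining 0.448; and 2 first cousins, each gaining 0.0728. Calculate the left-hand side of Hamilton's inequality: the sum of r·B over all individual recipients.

0.4072

r to a half-sibling = 1/4 (half-sibs share one parent — one path of length 2: r = (1/2)^2 = 1/4).
r to a grandoffspring = 1/4 (two parent–offspring links: r = (1/2)^2 = 1/4).
r to a first cousin = 1/8 (first cousins share one grandparent pair — two paths of length 4: r = 2·(1/2)^4 = 1/8).
Summing one r·B term per recipient: 2·0.25·0.33 + 2·0.25·0.448 + 2·0.125·0.0728 = 0.4072.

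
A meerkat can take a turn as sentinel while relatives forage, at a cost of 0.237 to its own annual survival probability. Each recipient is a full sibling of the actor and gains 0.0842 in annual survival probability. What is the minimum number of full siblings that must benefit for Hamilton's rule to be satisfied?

r to a full sibling = 1/2 (full sibs share both parents — two paths of length 2: r = 2·(1/2)^2 = 1/2).
Hamilton's rule: n·r·B > C  ⇒  n > C/(r·B) = 0.237/(0.5·0.0842) = 5.629.
The smallest integer exceeding 5.629 is 6.

6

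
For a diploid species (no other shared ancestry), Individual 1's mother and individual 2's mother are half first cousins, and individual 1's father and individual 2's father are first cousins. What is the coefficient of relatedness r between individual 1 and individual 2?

Independent pedigree routes through distinct common ancestors add.
Individual 1 and individual 2 are related in two ways: half second cousins through their mothers (r = 1/64) and second cousins through their fathers (r = 1/32).
r = 1/64 + 1/32 = 3/64 = 0.046875.

0.046875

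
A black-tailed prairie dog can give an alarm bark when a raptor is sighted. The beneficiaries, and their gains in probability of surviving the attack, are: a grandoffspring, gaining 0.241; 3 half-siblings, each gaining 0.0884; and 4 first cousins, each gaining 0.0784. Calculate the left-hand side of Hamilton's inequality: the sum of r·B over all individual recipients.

r to a grandoffspring = 0.25 (two parent–offspring links: r = (1/2)^2 = 1/4).
r to a half-sibling = 0.25 (half-sibs share one parent — one path of length 2: r = (1/2)^2 = 1/4).
r to a first cousin = 1/8 (first cousins share one grandparent pair — two paths of length 4: r = 2·(1/2)^4 = 1/8).
Summing one r·B term per recipient: 1·0.25·0.241 + 3·0.25·0.0884 + 4·0.125·0.0784 = 0.16575.

0.16575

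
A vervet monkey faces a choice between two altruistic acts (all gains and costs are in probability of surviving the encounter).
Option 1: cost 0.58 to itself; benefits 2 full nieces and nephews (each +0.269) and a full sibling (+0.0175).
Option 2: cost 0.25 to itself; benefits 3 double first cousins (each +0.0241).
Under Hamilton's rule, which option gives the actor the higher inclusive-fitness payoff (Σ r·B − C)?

Option 1: r to a full niece or nephew = 0.25.
Option 1: r to a full sibling = 0.5.
Option 1: Σ r·B − C = (2·0.25·0.269 + 1·0.5·0.0175) − 0.58 = -0.43675.
Option 2: r to a double first cousin = 0.25.
Option 2: Σ r·B − C = (3·0.25·0.0241) − 0.25 = -0.231925.
Option 2 has the higher net inclusive-fitness payoff.

Option 2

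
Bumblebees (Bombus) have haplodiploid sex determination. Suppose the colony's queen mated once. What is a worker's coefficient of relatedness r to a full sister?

Haplodiploid full sisters inherit their father's entire haploid genome identically (contributing 1/2) and on average half of their mother's contribution (1/2 · 1/2 = 1/4); r = 1/2 + 1/4 = 3/4.

0.75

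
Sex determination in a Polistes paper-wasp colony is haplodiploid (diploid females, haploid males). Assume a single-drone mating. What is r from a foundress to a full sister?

Haplodiploid full sisters inherit their father's entire haploid genome identically (contributing 1/2) and on average half of their mother's contribution (1/2 · 1/2 = 1/4); r = 1/2 + 1/4 = 3/4.

0.75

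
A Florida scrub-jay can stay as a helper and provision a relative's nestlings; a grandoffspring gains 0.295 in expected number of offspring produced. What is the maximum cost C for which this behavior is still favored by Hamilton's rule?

0.07375

r to a grandoffspring = 0.25 (two parent–offspring links: r = (1/2)^2 = 1/4).
Hamilton's rule: n·r·B > C, so the trait is favored while C < n·r·B = 1·0.25·0.295 = 0.07375.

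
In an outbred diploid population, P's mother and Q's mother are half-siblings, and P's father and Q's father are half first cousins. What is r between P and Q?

0.078125

With two independent routes of shared ancestry, r is the sum of the two contributions.
P and Q are related in two ways: half first cousins through their mothers (r = 1/16) and half second cousins through their fathers (r = 1/64).
r = 1/16 + 1/64 = 5/64 = 0.078125.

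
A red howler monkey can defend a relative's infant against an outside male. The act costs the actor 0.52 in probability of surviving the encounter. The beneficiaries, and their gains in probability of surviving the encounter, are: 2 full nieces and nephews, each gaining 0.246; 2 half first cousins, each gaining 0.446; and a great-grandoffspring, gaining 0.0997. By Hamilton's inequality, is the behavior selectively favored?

No

Hamilton's rule: the trait is favored when the sum of r·B over every recipient exceeds the actor's cost C.
r to a full niece or nephew = 0.25 (full aunt/uncle↔niece/nephew: two paths of length 3 through the shared grandparent pair: r = 2·(1/2)^3 = 1/4).
r to a half first cousin = 1/16 (half first cousins share one grandparent — one path of length 4: r = (1/2)^4 = 1/16).
r to a great-grandoffspring = 1/8 (three parent–offspring links: r = (1/2)^3 = 1/8).
Summing one r·B term per recipient: 2·0.25·0.246 + 2·0.0625·0.446 + 1·0.125·0.0997 = 0.1912125.
0.1912125 < 0.52: the indirect benefit is less than the cost.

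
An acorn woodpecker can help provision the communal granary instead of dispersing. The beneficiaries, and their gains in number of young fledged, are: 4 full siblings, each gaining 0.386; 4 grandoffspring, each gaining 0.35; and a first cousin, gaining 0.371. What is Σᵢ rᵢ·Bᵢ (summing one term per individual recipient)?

r to a full sibling = 1/2 (full sibs share both parents — two paths of length 2: r = 2·(1/2)^2 = 1/2).
r to a grandoffspring = 0.25 (two parent–offspring links: r = (1/2)^2 = 1/4).
r to a first cousin = 1/8 (first cousins share one grandparent pair — two paths of length 4: r = 2·(1/2)^4 = 1/8).
Summing one r·B term per recipient: 4·0.5·0.386 + 4·0.25·0.35 + 1·0.125·0.371 = 1.168375.

1.168375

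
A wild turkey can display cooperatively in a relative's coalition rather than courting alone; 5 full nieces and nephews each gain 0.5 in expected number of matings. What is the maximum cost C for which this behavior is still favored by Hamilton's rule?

r to a full niece or nephew = 0.25 (full aunt/uncle↔niece/nephew: two paths of length 3 through the shared grandparent pair: r = 2·(1/2)^3 = 1/4).
Hamilton's rule: n·r·B > C, so the trait is favored while C < n·r·B = 5·0.25·0.5 = 0.625.

0.625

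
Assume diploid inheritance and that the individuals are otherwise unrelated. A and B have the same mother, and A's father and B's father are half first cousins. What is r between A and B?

0.265625

Wright's path rule: contributions from independent ancestry routes add.
A and B are related in two ways: half-sibs through their shared mother (r = 1/4) and half second cousins through their fathers (r = 1/64).
r = 1/4 + 1/64 = 17/64 = 0.265625.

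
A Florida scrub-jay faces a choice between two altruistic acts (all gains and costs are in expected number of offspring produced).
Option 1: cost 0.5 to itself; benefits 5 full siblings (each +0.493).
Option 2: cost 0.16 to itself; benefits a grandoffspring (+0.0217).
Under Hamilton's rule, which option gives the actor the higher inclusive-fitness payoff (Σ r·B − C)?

Option 1

Option 1: r to a full sibling = 0.5.
Option 1: Σ r·B − C = (5·0.5·0.493) − 0.5 = 0.7325.
Option 2: r to a grandoffspring = 0.25.
Option 2: Σ r·B − C = (1·0.25·0.0217) − 0.16 = -0.154575.
Option 1 has the higher net inclusive-fitness payoff.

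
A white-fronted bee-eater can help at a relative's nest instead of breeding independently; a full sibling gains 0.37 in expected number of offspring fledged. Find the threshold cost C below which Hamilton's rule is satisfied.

r to a full sibling = 1/2 (full sibs share both parents — two paths of length 2: r = 2·(1/2)^2 = 1/2).
Hamilton's rule: n·r·B > C, so the trait is favored while C < n·r·B = 1·0.5·0.37 = 0.185.

0.185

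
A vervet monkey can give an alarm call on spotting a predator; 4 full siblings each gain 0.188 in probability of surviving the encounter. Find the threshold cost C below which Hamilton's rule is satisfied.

r to a full sibling = 0.5 (full sibs share both parents — two paths of length 2: r = 2·(1/2)^2 = 1/2).
Hamilton's rule: n·r·B > C, so the trait is favored while C < n·r·B = 4·0.5·0.188 = 0.376.

0.376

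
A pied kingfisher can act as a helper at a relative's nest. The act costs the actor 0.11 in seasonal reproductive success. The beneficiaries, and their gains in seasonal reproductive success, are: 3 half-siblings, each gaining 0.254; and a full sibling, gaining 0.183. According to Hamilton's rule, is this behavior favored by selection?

Hamilton's rule: the trait is favored when the sum of r·B over every recipient exceeds the actor's cost C.
r to a half-sibling = 1/4 (half-sibs share one parent — one path of length 2: r = (1/2)^2 = 1/4).
r to a full sibling = 1/2 (full sibs share both parents — two paths of length 2: r = 2·(1/2)^2 = 1/2).
Summing one r·B term per recipient: 3·0.25·0.254 + 1·0.5·0.183 = 0.282.
0.282 > 0.11: the indirect benefit exceeds the cost.

Yes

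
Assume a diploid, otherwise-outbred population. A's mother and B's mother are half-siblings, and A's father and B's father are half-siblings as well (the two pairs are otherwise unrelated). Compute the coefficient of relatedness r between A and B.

Relatedness sums over independent paths through distinct common ancestors.
A and B are related in two ways: half first cousins through their mothers (r = 1/16) and half first cousins through their fathers (r = 1/16).
r = 1/16 + 1/16 = 0.125.

0.125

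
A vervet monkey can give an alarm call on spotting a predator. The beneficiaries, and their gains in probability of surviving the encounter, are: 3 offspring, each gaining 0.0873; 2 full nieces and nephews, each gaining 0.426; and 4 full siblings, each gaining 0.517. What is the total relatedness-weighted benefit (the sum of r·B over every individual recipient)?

r to an offspring = 1/2 (one parent–offspring link: r = (1/2)^1 = 1/2).
r to a full niece or nephew = 0.25 (full aunt/uncle↔niece/nephew: two paths of length 3 through the shared grandparent pair: r = 2·(1/2)^3 = 1/4).
r to a full sibling = 0.5 (full sibs share both parents — two paths of length 2: r = 2·(1/2)^2 = 1/2).
Summing one r·B term per recipient: 3·0.5·0.0873 + 2·0.25·0.426 + 4·0.5·0.517 = 1.37795.

1.37795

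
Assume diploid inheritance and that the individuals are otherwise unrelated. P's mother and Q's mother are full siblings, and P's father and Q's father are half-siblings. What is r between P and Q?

Wright's path rule: contributions from independent ancestry routes add.
P and Q are related in two ways: first cousins through their mothers (r = 1/8) and half first cousins through their fathers (r = 1/16).
r = 1/8 + 1/16 = 0.1875.

0.1875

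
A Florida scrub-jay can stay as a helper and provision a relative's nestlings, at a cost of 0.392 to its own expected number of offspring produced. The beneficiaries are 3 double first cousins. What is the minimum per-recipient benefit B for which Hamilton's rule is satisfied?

r to a double first cousin = 1/4 (double first cousins share both grandparent pairs — four paths of length 4: r = 4·(1/2)^4 = 1/4).
Hamilton's rule with n recipients of equal r: n·r·B > C, so B > C/(n·r) = 0.392/(3·0.25) = 0.5227.

0.5227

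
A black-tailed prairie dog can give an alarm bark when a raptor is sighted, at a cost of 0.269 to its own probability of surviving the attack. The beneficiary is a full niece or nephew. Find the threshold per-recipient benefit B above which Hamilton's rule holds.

r to a full niece or nephew = 0.25 (full aunt/uncle↔niece/nephew: two paths of length 3 through the shared grandparent pair: r = 2·(1/2)^3 = 1/4).
Hamilton's rule with n recipients of equal r: n·r·B > C, so B > C/(n·r) = 0.269/(1·0.25) = 1.076.

1.076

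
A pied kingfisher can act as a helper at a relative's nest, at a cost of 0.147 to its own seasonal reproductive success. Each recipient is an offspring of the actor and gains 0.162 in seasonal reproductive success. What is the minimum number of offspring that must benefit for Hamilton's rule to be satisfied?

2

r to an offspring = 1/2 (one parent–offspring link: r = (1/2)^1 = 1/2).
Hamilton's rule: n·r·B > C  ⇒  n > C/(r·B) = 0.147/(0.5·0.162) = 1.815.
The smallest integer exceeding 1.815 is 2.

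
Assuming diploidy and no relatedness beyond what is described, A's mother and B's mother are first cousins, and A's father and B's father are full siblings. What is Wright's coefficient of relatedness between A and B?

0.15625

Relatedness sums over independent paths through distinct common ancestors.
A and B are related in two ways: second cousins through their mothers (r = 1/32) and first cousins through their fathers (r = 1/8).
r = 1/32 + 1/8 = 5/32 = 0.15625.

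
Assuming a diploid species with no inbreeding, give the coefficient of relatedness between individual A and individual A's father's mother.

Each parent–offspring link contributes a factor of 1/2, and independent paths through distinct common ancestors add.
Two parent–offspring links: r = (1/2)^2 = 1/4.

0.25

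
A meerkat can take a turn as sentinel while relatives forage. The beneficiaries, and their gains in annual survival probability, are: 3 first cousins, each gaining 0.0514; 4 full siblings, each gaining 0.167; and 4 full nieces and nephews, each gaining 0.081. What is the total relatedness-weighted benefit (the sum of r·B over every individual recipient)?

0.434275

r to a first cousin = 1/8 (first cousins share one grandparent pair — two paths of length 4: r = 2·(1/2)^4 = 1/8).
r to a full sibling = 1/2 (full sibs share both parents — two paths of length 2: r = 2·(1/2)^2 = 1/2).
r to a full niece or nephew = 0.25 (full aunt/uncle↔niece/nephew: two paths of length 3 through the shared grandparent pair: r = 2·(1/2)^3 = 1/4).
Summing one r·B term per recipient: 3·0.125·0.0514 + 4·0.5·0.167 + 4·0.25·0.081 = 0.434275.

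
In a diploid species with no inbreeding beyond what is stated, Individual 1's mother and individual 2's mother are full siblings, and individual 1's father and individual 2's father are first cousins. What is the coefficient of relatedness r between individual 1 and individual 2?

Independent pedigree routes through distinct common ancestors add.
Individual 1 and individual 2 are related in two ways: first cousins through their mothers (r = 1/8) and second cousins through their fathers (r = 1/32).
r = 1/8 + 1/32 = 0.15625.

0.15625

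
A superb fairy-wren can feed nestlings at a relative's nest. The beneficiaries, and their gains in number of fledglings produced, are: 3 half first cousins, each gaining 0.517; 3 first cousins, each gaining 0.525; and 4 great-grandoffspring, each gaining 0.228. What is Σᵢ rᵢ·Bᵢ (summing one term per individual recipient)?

0.4078125

r to a half first cousin = 1/16 (half first cousins share one grandparent — one path of length 4: r = (1/2)^4 = 1/16).
r to a first cousin = 0.125 (first cousins share one grandparent pair — two paths of length 4: r = 2·(1/2)^4 = 1/8).
r to a great-grandoffspring = 1/8 (three parent–offspring links: r = (1/2)^3 = 1/8).
Summing one r·B term per recipient: 3·0.0625·0.517 + 3·0.125·0.525 + 4·0.125·0.228 = 0.4078125.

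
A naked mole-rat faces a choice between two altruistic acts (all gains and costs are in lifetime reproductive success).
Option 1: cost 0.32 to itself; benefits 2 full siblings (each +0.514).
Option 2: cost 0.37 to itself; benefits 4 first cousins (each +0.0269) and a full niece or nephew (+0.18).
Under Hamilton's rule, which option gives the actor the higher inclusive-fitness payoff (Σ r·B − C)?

Option 1

Option 1: r to a full sibling = 0.5.
Option 1: Σ r·B − C = (2·0.5·0.514) − 0.32 = 0.194.
Option 2: r to a first cousin = 0.125.
Option 2: r to a full niece or nephew = 0.25.
Option 2: Σ r·B − C = (4·0.125·0.0269 + 1·0.25·0.18) − 0.37 = -0.31155.
Option 1 has the higher net inclusive-fitness payoff.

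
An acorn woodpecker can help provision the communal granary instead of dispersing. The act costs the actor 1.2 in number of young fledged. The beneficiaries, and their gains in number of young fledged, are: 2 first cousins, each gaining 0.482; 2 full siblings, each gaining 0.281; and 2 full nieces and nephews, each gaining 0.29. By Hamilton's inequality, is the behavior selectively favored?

No

Hamilton's rule: the trait is favored when the sum of r·B over every recipient exceeds the actor's cost C.
r to a first cousin = 1/8 (first cousins share one grandparent pair — two paths of length 4: r = 2·(1/2)^4 = 1/8).
r to a full sibling = 1/2 (full sibs share both parents — two paths of length 2: r = 2·(1/2)^2 = 1/2).
r to a full niece or nephew = 1/4 (full aunt/uncle↔niece/nephew: two paths of length 3 through the shared grandparent pair: r = 2·(1/2)^3 = 1/4).
Summing one r·B term per recipient: 2·0.125·0.482 + 2·0.5·0.281 + 2·0.25·0.29 = 0.5465.
0.5465 < 1.2: the indirect benefit is less than the cost.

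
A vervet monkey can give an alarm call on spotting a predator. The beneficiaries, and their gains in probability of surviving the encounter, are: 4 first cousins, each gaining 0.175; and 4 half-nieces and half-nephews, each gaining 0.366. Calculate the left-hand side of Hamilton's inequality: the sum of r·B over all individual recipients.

r to a first cousin = 1/8 (first cousins share one grandparent pair — two paths of length 4: r = 2·(1/2)^4 = 1/8).
r to a half-niece or half-nephew = 1/8 (half-aunt/uncle↔niece/nephew: one path of length 3: r = (1/2)^3 = 1/8).
Summing one r·B term per recipient: 4·0.125·0.175 + 4·0.125·0.366 = 0.2705.

0.2705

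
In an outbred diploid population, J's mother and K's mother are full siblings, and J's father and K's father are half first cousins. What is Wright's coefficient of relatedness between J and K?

0.140625

Wright's path rule: contributions from independent ancestry routes add.
J and K are related in two ways: first cousins through their mothers (r = 1/8) and half second cousins through their fathers (r = 1/64).
r = 1/8 + 1/64 = 9/64 = 0.140625.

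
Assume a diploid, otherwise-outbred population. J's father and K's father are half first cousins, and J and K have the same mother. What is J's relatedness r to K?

0.265625

Independent pedigree routes through distinct common ancestors add.
J and K are related in two ways: half second cousins through their fathers (r = 1/64) and half-sibs through their shared mother (r = 1/4).
r = 1/64 + 1/4 = 0.265625.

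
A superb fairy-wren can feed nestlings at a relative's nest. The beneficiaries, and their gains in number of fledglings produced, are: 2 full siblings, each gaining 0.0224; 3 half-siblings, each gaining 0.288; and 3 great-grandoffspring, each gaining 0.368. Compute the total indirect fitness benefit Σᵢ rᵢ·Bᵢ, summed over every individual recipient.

r to a full sibling = 0.5 (full sibs share both parents — two paths of length 2: r = 2·(1/2)^2 = 1/2).
r to a half-sibling = 0.25 (half-sibs share one parent — one path of length 2: r = (1/2)^2 = 1/4).
r to a great-grandoffspring = 1/8 (three parent–offspring links: r = (1/2)^3 = 1/8).
Summing one r·B term per recipient: 2·0.5·0.0224 + 3·0.25·0.288 + 3·0.125·0.368 = 0.3764.

0.3764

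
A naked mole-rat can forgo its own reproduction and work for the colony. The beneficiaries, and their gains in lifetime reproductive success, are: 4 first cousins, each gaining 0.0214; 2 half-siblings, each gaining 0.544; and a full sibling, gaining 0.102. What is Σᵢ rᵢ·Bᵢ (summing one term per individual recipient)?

0.3337

r to a first cousin = 0.125 (first cousins share one grandparent pair — two paths of length 4: r = 2·(1/2)^4 = 1/8).
r to a half-sibling = 0.25 (half-sibs share one parent — one path of length 2: r = (1/2)^2 = 1/4).
r to a full sibling = 0.5 (full sibs share both parents — two paths of length 2: r = 2·(1/2)^2 = 1/2).
Summing one r·B term per recipient: 4·0.125·0.0214 + 2·0.25·0.544 + 1·0.5·0.102 = 0.3337.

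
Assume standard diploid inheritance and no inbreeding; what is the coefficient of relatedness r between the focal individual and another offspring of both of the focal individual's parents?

Each parent–offspring link contributes a factor of 1/2, and independent paths through distinct common ancestors add.
Full sibs share both parents — two paths of length 2: r = 2·(1/2)^2 = 1/2.

0.5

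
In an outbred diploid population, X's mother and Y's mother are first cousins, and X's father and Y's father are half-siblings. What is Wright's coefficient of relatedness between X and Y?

0.09375

Relatedness sums over independent paths through distinct common ancestors.
X and Y are related in two ways: second cousins through their mothers (r = 1/32) and half first cousins through their fathers (r = 1/16).
r = 1/32 + 1/16 = 0.09375.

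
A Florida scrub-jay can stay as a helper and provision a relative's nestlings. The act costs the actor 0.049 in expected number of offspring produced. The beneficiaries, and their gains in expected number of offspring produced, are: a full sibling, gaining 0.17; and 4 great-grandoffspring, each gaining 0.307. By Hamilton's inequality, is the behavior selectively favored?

Hamilton's rule: the trait is favored when the sum of r·B over every recipient exceeds the actor's cost C.
r to a full sibling = 1/2 (full sibs share both parents — two paths of length 2: r = 2·(1/2)^2 = 1/2).
r to a great-grandoffspring = 1/8 (three parent–offspring links: r = (1/2)^3 = 1/8).
Summing one r·B term per recipient: 1·0.5·0.17 + 4·0.125·0.307 = 0.2385.
0.2385 > 0.049: the indirect benefit exceeds the cost.

Yes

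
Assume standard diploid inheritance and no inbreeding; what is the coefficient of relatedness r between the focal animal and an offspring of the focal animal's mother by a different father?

Each parent–offspring link contributes a factor of 1/2, and independent paths through distinct common ancestors add.
Half-sibs share one parent — one path of length 2: r = (1/2)^2 = 1/4.

0.25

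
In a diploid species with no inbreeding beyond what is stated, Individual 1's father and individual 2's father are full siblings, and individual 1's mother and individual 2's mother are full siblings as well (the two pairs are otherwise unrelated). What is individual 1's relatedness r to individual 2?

Independent pedigree routes through distinct common ancestors add.
Individual 1 and individual 2 are related in two ways: first cousins through their fathers (r = 1/8) and first cousins through their mothers (r = 1/8) — i.e. double first cousins.
r = 1/8 + 1/8 = 0.25.

0.25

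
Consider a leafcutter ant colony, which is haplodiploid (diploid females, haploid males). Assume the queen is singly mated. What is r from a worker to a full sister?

0.75

Haplodiploid full sisters inherit their father's entire haploid genome identically (contributing 1/2) and on average half of their mother's contribution (1/2 · 1/2 = 1/4); r = 1/2 + 1/4 = 3/4.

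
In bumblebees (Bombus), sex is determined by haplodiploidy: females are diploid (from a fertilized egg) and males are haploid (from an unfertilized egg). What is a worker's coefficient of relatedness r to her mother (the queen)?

One meiotic link between diploid queen and diploid daughter: r = 1/2.

0.5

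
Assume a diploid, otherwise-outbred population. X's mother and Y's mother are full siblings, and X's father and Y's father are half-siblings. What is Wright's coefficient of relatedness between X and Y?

With two independent routes of shared ancestry, r is the sum of the two contributions.
X and Y are related in two ways: first cousins through their mothers (r = 1/8) and half first cousins through their fathers (r = 1/16).
r = 1/8 + 1/16 = 3/16 = 0.1875.

0.1875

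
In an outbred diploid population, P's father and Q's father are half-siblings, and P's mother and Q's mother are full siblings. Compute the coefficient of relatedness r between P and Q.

0.1875

Independent pedigree routes through distinct common ancestors add.
P and Q are related in two ways: half first cousins through their fathers (r = 1/16) and first cousins through their mothers (r = 1/8).
r = 1/16 + 1/8 = 0.1875.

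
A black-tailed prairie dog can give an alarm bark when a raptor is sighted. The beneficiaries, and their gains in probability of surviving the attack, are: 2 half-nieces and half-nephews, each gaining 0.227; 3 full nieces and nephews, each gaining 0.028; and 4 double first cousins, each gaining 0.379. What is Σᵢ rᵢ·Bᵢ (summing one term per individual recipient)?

0.45675

r to a half-niece or half-nephew = 1/8 (half-aunt/uncle↔niece/nephew: one path of length 3: r = (1/2)^3 = 1/8).
r to a full niece or nephew = 0.25 (full aunt/uncle↔niece/nephew: two paths of length 3 through the shared grandparent pair: r = 2·(1/2)^3 = 1/4).
r to a double first cousin = 1/4 (double first cousins share both grandparent pairs — four paths of length 4: r = 4·(1/2)^4 = 1/4).
Summing one r·B term per recipient: 2·0.125·0.227 + 3·0.25·0.028 + 4·0.25·0.379 = 0.45675.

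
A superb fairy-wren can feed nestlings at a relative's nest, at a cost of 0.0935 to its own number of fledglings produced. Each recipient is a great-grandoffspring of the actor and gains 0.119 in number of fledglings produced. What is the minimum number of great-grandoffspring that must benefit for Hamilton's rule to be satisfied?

r to a great-grandoffspring = 0.125 (three parent–offspring links: r = (1/2)^3 = 1/8).
Hamilton's rule: n·r·B > C  ⇒  n > C/(r·B) = 0.0935/(0.125·0.119) = 6.286.
The smallest integer exceeding 6.286 is 7.

7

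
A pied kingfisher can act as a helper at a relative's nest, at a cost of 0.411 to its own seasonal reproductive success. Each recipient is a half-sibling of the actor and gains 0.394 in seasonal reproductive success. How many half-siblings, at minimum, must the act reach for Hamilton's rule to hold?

5

r to a half-sibling = 1/4 (half-sibs share one parent — one path of length 2: r = (1/2)^2 = 1/4).
Hamilton's rule: n·r·B > C  ⇒  n > C/(r·B) = 0.411/(0.25·0.394) = 4.173.
The smallest integer exceeding 4.173 is 5.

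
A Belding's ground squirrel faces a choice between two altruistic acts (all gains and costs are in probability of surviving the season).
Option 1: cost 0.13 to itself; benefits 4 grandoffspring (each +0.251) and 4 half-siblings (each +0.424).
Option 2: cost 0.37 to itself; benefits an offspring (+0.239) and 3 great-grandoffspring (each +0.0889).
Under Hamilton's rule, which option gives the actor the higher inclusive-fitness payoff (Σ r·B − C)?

Option 1

Option 1: r to a grandoffspring = 0.25.
Option 1: r to a half-sibling = 0.25.
Option 1: Σ r·B − C = (4·0.25·0.251 + 4·0.25·0.424) − 0.13 = 0.545.
Option 2: r to an offspring = 0.5.
Option 2: r to a great-grandoffspring = 0.125.
Option 2: Σ r·B − C = (1·0.5·0.239 + 3·0.125·0.0889) − 0.37 = -0.2171625.
Option 1 has the higher net inclusive-fitness payoff.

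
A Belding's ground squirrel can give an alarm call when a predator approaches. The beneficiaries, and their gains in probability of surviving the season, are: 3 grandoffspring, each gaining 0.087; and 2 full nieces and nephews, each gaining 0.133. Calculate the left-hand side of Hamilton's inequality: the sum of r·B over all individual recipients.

r to a grandoffspring = 0.25 (two parent–offspring links: r = (1/2)^2 = 1/4).
r to a full niece or nephew = 0.25 (full aunt/uncle↔niece/nephew: two paths of length 3 through the shared grandparent pair: r = 2·(1/2)^3 = 1/4).
Summing one r·B term per recipient: 3·0.25·0.087 + 2·0.25·0.133 = 0.13175.

0.13175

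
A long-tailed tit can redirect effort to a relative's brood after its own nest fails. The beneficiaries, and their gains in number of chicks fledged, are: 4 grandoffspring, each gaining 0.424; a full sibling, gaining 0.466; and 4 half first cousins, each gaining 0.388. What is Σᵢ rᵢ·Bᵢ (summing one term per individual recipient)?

0.754

r to a grandoffspring = 1/4 (two parent–offspring links: r = (1/2)^2 = 1/4).
r to a full sibling = 1/2 (full sibs share both parents — two paths of length 2: r = 2·(1/2)^2 = 1/2).
r to a half first cousin = 0.0625 (half first cousins share one grandparent — one path of length 4: r = (1/2)^4 = 1/16).
Summing one r·B term per recipient: 4·0.25·0.424 + 1·0.5·0.466 + 4·0.0625·0.388 = 0.754.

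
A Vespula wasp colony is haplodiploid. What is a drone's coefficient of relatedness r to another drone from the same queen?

0.5

Haploid brothers each carry a random half of the queen's diploid genome, so on average they share half: r = 1/2.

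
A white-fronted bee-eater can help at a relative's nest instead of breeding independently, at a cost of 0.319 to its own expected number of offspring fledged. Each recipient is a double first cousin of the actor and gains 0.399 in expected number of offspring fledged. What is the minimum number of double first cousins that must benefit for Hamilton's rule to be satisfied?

4

r to a double first cousin = 0.25 (double first cousins share both grandparent pairs — four paths of length 4: r = 4·(1/2)^4 = 1/4).
Hamilton's rule: n·r·B > C  ⇒  n > C/(r·B) = 0.319/(0.25·0.399) = 3.198.
The smallest integer exceeding 3.198 is 4.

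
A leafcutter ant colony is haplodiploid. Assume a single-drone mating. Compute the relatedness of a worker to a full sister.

Haplodiploid full sisters inherit their father's entire haploid genome identically (contributing 1/2) and on average half of their mother's contribution (1/2 · 1/2 = 1/4); r = 1/2 + 1/4 = 3/4.

0.75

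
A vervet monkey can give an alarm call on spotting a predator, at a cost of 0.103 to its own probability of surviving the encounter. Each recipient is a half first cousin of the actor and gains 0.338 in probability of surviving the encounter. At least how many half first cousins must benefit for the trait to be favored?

5

r to a half first cousin = 1/16 (half first cousins share one grandparent — one path of length 4: r = (1/2)^4 = 1/16).
Hamilton's rule: n·r·B > C  ⇒  n > C/(r·B) = 0.103/(0.0625·0.338) = 4.876.
The smallest integer exceeding 4.876 is 5.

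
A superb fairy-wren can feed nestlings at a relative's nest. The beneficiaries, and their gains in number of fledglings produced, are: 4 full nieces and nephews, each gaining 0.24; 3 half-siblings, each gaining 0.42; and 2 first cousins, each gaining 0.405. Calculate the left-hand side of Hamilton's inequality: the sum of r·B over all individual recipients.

r to a full niece or nephew = 0.25 (full aunt/uncle↔niece/nephew: two paths of length 3 through the shared grandparent pair: r = 2·(1/2)^3 = 1/4).
r to a half-sibling = 0.25 (half-sibs share one parent — one path of length 2: r = (1/2)^2 = 1/4).
r to a first cousin = 0.125 (first cousins share one grandparent pair — two paths of length 4: r = 2·(1/2)^4 = 1/8).
Summing one r·B term per recipient: 4·0.25·0.24 + 3·0.25·0.42 + 2·0.125·0.405 = 0.65625.

0.65625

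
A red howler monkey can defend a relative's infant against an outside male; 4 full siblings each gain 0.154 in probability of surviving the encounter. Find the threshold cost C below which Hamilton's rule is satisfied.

r to a full sibling = 1/2 (full sibs share both parents — two paths of length 2: r = 2·(1/2)^2 = 1/2).
Hamilton's rule: n·r·B > C, so the trait is favored while C < n·r·B = 4·0.5·0.154 = 0.308.

0.308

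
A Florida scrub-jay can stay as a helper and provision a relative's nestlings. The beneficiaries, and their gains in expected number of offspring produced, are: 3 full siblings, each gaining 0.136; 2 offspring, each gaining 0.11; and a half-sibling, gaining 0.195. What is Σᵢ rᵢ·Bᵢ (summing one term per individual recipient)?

r to a full sibling = 0.5 (full sibs share both parents — two paths of length 2: r = 2·(1/2)^2 = 1/2).
r to an offspring = 0.5 (one parent–offspring link: r = (1/2)^1 = 1/2).
r to a half-sibling = 0.25 (half-sibs share one parent — one path of length 2: r = (1/2)^2 = 1/4).
Summing one r·B term per recipient: 3·0.5·0.136 + 2·0.5·0.11 + 1·0.25·0.195 = 0.36275.

0.36275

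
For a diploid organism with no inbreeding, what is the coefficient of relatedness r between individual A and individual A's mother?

Each parent–offspring link contributes a factor of 1/2, and independent paths through distinct common ancestors add.
One parent–offspring link: r = (1/2)^1 = 1/2.

0.5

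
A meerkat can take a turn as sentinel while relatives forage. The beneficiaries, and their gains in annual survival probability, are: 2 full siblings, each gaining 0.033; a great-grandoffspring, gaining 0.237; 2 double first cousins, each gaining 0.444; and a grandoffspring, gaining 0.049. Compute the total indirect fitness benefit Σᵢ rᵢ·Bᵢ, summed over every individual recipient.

r to a full sibling = 0.5 (full sibs share both parents — two paths of length 2: r = 2·(1/2)^2 = 1/2).
r to a great-grandoffspring = 1/8 (three parent–offspring links: r = (1/2)^3 = 1/8).
r to a double first cousin = 1/4 (double first cousins share both grandparent pairs — four paths of length 4: r = 4·(1/2)^4 = 1/4).
r to a grandoffspring = 0.25 (two parent–offspring links: r = (1/2)^2 = 1/4).
Summing one r·B term per recipient: 2·0.5·0.033 + 1·0.125·0.237 + 2·0.25·0.444 + 1·0.25·0.049 = 0.296875.

0.296875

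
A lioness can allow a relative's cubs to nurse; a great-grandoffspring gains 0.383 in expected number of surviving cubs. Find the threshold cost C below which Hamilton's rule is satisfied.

0.047875

r to a great-grandoffspring = 0.125 (three parent–offspring links: r = (1/2)^3 = 1/8).
Hamilton's rule: n·r·B > C, so the trait is favored while C < n·r·B = 1·0.125·0.383 = 0.047875.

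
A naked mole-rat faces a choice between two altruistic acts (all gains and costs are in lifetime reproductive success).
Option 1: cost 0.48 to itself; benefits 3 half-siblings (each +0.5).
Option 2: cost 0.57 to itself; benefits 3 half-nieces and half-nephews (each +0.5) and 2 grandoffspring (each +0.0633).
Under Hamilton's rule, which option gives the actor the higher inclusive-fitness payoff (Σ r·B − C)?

Option 1: r to a half-sibling = 0.25.
Option 1: Σ r·B − C = (3·0.25·0.5) − 0.48 = -0.105.
Option 2: r to a half-niece or half-nephew = 0.125.
Option 2: r to a grandoffspring = 0.25.
Option 2: Σ r·B − C = (3·0.125·0.5 + 2·0.25·0.0633) − 0.57 = -0.35085.
Option 1 has the higher net inclusive-fitness payoff.

Option 1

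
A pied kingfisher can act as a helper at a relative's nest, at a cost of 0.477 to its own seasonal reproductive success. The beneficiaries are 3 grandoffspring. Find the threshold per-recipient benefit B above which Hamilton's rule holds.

r to a grandoffspring = 0.25 (two parent–offspring links: r = (1/2)^2 = 1/4).
Hamilton's rule with n recipients of equal r: n·r·B > C, so B > C/(n·r) = 0.477/(3·0.25) = 0.636.

0.636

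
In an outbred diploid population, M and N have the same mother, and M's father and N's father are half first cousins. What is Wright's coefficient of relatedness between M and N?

0.265625

Wright's path rule: contributions from independent ancestry routes add.
M and N are related in two ways: half-sibs through their shared mother (r = 1/4) and half second cousins through their fathers (r = 1/64).
r = 1/4 + 1/64 = 0.265625.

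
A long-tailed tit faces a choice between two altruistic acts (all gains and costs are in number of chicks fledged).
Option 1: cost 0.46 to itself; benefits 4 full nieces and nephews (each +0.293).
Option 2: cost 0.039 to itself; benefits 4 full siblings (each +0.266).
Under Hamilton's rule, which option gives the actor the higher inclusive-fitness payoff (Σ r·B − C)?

Option 1: r to a full niece or nephew = 0.25.
Option 1: Σ r·B − C = (4·0.25·0.293) − 0.46 = -0.167.
Option 2: r to a full sibling = 0.5.
Option 2: Σ r·B − C = (4·0.5·0.266) − 0.039 = 0.493.
Option 2 has the higher net inclusive-fitness payoff.

Option 2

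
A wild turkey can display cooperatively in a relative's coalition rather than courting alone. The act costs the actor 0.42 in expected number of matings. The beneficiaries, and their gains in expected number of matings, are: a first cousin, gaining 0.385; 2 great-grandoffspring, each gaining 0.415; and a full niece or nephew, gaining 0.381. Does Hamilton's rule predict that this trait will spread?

Hamilton's rule: the trait is favored when the sum of r·B over every recipient exceeds the actor's cost C.
r to a first cousin = 1/8 (first cousins share one grandparent pair — two paths of length 4: r = 2·(1/2)^4 = 1/8).
r to a great-grandoffspring = 0.125 (three parent–offspring links: r = (1/2)^3 = 1/8).
r to a full niece or nephew = 0.25 (full aunt/uncle↔niece/nephew: two paths of length 3 through the shared grandparent pair: r = 2·(1/2)^3 = 1/4).
Summing one r·B term per recipient: 1·0.125·0.385 + 2·0.125·0.415 + 1·0.25·0.381 = 0.247125.
0.247125 < 0.42: the indirect benefit is less than the cost.

No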